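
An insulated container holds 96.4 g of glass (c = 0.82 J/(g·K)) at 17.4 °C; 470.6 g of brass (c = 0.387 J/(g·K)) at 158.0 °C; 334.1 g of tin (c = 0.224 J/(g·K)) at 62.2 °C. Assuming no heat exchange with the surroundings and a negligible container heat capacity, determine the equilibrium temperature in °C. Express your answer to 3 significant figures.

T_f = 104 °C

Σ mᵢcᵢ(T − Tᵢ) = 0  ⇒  T = Σ mᵢcᵢTᵢ / Σ mᵢcᵢ
Σ mᵢcᵢ = 96.4×0.82 + 470.6×0.387 + 334.1×0.224 = 336.0086
Σ mᵢcᵢTᵢ = 79.048×17.4 + 182.1222×158.0 + 74.8384×62.2 = 34806
T = 34806 / 336.0086 = 103.6 °C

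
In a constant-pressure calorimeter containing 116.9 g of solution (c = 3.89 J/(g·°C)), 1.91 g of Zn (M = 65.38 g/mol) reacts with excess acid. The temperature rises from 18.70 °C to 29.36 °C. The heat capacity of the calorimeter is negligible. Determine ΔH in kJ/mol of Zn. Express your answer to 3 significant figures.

|ΔT| = |29.36 − 18.70| = 10.66 °C
|q_surr| = (116.9 × 3.89) × 10.66 = 454.741 × 10.66 = 4848 J
n(Zn) = 1.91 / 65.38 = 0.02921 mol
Temperature rose, so q_rxn = −|q_surr| = -4.848 kJ
ΔH = q_rxn / n = -166.0 kJ/mol

ΔH = -166 kJ/mol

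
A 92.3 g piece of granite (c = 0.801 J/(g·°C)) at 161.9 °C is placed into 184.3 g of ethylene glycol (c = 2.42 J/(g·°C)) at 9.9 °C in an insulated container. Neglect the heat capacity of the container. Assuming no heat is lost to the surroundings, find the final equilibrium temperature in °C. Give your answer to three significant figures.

T_f = 31.5 °C

Heat lost by granite = heat gained by ethylene glycol.
(92.3)(0.801)(161.9 − T) = (184.3)(2.42)(T − 9.9)
73.9323 (161.9 − T) = 446.006 (T − 9.9)
11970 − 73.9323 T = 446.006 T − 4415.5
16385.5 = 519.9383 T
T = 31.51 °C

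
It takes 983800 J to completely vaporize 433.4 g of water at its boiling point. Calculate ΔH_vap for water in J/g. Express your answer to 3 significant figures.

ΔH_vap = 2270 J/g

ΔH_vap = q / m = 983800 / 433.4 = 2270 J/g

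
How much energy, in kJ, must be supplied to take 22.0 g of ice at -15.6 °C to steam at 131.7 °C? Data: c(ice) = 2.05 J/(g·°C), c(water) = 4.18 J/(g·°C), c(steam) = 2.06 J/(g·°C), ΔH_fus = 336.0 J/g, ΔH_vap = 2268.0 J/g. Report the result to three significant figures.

q = 68.6 kJ

q1 (heat ice -15.6→0.0 °C): 22.0 × 2.05 × 15.6 = 704 J
q2 (melt at 0 °C): 22.0 × 336.0 = 7392 J
q3 (heat water 0.0→100.0 °C): 22.0 × 4.18 × 100.0 = 9196 J
q4 (vaporize at 100 °C): 22.0 × 2268.0 = 49896 J
q5 (heat steam 100.0→131.7 °C): 22.0 × 2.06 × 31.7 = 1437 J
Total: 704 + 7392 + 9196 + 49896 + 1437 = 68625 J = 68.6 kJ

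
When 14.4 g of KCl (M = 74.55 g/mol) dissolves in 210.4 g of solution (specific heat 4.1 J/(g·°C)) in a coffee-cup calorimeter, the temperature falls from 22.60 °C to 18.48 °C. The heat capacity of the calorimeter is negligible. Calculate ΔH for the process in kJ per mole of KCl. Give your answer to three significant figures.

|ΔT| = |18.48 − 22.60| = 4.12 °C
|q_surr| = (210.4 × 4.1) × 4.12 = 862.64 × 4.12 = 3554 J
n(KCl) = 14.4 / 74.55 = 0.1932 mol
Temperature fell, so q_rxn = +|q_surr| = 3.554 kJ
ΔH = q_rxn / n = 18.40 kJ/mol

ΔH = 18.4 kJ/mol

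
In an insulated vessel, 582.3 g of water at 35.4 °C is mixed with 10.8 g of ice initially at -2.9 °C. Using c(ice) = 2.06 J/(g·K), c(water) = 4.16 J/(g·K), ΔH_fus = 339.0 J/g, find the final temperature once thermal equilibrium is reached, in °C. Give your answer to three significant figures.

Heat to bring ice to 0 °C and melt it: q₁ = 10.8×2.06×2.9 + 10.8×339.0 = 3725.7 J
Heat the water can supply cooling to 0 °C: 582.3×4.16×35.4 = 85751.8 J > q₁, so all ice melts.
Energy balance: 582.3×4.16×(35.4 − T) = 3725.7 + 10.8×4.16×(T − 0)
2422.368(35.4 − T) = 3725.7 + 44.928 T
85751.8 − 3725.7 = 2467.296 T
T = 82026.1 / 2467.296 = 33.245 °C

T_f = 33.2 °C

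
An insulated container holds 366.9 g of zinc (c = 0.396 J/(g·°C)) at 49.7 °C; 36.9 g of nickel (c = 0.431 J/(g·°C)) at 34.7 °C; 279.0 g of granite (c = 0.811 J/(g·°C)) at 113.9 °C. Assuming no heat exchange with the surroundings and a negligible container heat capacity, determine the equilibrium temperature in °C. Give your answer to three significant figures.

T_f = 86.6 °C

Σ mᵢcᵢ(T − Tᵢ) = 0  ⇒  T = Σ mᵢcᵢTᵢ / Σ mᵢcᵢ
Σ mᵢcᵢ = 366.9×0.396 + 36.9×0.431 + 279.0×0.811 = 387.4653
Σ mᵢcᵢTᵢ = 145.2924×49.7 + 15.9039×34.7 + 226.269×113.9 = 33545
T = 33545 / 387.4653 = 86.58 °C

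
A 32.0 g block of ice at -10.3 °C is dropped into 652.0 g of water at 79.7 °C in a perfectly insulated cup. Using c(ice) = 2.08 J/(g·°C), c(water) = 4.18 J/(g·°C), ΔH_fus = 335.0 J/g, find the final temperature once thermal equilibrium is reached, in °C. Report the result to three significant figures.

T_f = 72.0 °C

Heat to bring ice to 0 °C and melt it: q₁ = 32.0×2.08×10.3 + 32.0×335.0 = 11406 J
Heat the water can supply cooling to 0 °C: 652.0×4.18×79.7 = 217211 J > q₁, so all ice melts.
Energy balance: 652.0×4.18×(79.7 − T) = 11406 + 32.0×4.18×(T − 0)
2725.36(79.7 − T) = 11406 + 133.76 T
217211 − 11406 = 2859.12 T
T = 205805 / 2859.12 = 71.98 °C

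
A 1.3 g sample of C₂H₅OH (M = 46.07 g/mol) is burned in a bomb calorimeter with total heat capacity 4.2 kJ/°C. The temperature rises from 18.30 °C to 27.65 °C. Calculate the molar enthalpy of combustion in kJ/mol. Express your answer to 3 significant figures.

ΔT = 27.65 − 18.30 = 9.35 °C
q_cal = C_cal × ΔT = 4.2 × 9.35 = 39.27 kJ
n = 1.3 / 46.07 = 0.02822 mol
q_rxn = −q_cal = -39.27 kJ
ΔH = -39.27 / 0.02822 = -1392 kJ/mol

ΔH = -1390 kJ/mol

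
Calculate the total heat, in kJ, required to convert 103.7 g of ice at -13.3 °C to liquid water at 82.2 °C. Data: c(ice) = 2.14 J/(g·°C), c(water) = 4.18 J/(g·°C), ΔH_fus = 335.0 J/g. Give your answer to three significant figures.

q1 (heat ice -13.3→0.0 °C): 103.7 × 2.14 × 13.3 = 2952 J
q2 (melt at 0 °C): 103.7 × 335.0 = 34740 J
q3 (heat water 0.0→82.2 °C): 103.7 × 4.18 × 82.2 = 35631 J
Total: 2952 + 34740 + 35631 = 73323 J = 73.3 kJ

q = 73.3 kJ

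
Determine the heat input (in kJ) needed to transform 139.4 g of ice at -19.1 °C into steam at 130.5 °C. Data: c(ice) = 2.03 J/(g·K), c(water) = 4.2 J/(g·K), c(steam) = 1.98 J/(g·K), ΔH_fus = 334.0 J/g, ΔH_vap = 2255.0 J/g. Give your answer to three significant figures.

q = 433 kJ

q1 (heat ice -19.1→0.0 °C): 139.4 × 2.03 × 19.1 = 5405 J
q2 (melt at 0 °C): 139.4 × 334.0 = 46560 J
q3 (heat water 0.0→100.0 °C): 139.4 × 4.2 × 100.0 = 58548 J
q4 (vaporize at 100 °C): 139.4 × 2255.0 = 314347 J
q5 (heat steam 100.0→130.5 °C): 139.4 × 1.98 × 30.5 = 8418 J
Total: 5405 + 46560 + 58548 + 314347 + 8418 = 433278 J = 433 kJ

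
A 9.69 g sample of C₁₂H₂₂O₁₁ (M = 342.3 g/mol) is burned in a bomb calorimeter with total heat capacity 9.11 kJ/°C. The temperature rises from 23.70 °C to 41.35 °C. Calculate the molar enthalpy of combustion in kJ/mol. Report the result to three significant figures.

ΔT = 41.35 − 23.70 = 17.65 °C
q_cal = C_cal × ΔT = 9.11 × 17.65 = 160.7915 kJ
n = 9.69 / 342.3 = 0.02831 mol
q_rxn = −q_cal = -160.7915 kJ
ΔH = -160.7915 / 0.02831 = -5680 kJ/mol

ΔH = -5680 kJ/mol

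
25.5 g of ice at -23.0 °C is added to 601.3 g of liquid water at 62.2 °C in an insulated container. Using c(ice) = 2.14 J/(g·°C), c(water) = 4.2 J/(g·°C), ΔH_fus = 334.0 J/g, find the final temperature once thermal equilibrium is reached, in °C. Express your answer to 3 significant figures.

T_f = 56.0 °C

Heat to bring ice to 0 °C and melt it: q₁ = 25.5×2.14×23.0 + 25.5×334.0 = 9772.1 J
Heat the water can supply cooling to 0 °C: 601.3×4.2×62.2 = 157084 J > q₁, so all ice melts.
Energy balance: 601.3×4.2×(62.2 − T) = 9772.1 + 25.5×4.2×(T − 0)
2525.46(62.2 − T) = 9772.1 + 107.1 T
157084 − 9772.1 = 2632.56 T
T = 147311.9 / 2632.56 = 55.96 °C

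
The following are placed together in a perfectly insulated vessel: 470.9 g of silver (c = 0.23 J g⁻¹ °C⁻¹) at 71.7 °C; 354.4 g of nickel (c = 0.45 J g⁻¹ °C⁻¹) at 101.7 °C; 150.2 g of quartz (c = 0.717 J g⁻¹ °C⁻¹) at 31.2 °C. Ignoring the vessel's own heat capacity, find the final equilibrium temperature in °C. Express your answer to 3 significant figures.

T_f = 72.8 °C

Σ mᵢcᵢ(T − Tᵢ) = 0  ⇒  T = Σ mᵢcᵢTᵢ / Σ mᵢcᵢ
Σ mᵢcᵢ = 470.9×0.23 + 354.4×0.45 + 150.2×0.717 = 375.4804
Σ mᵢcᵢTᵢ = 108.307×71.7 + 159.48×101.7 + 107.6934×31.2 = 27345
T = 27345 / 375.4804 = 72.83 °C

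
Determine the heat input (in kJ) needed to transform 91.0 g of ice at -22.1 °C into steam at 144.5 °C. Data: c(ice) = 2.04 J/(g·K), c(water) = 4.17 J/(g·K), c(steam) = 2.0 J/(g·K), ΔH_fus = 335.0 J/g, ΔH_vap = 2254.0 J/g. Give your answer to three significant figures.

q1 (heat ice -22.1→0.0 °C): 91.0 × 2.04 × 22.1 = 4103 J
q2 (melt at 0 °C): 91.0 × 335.0 = 30485 J
q3 (heat water 0.0→100.0 °C): 91.0 × 4.17 × 100.0 = 37947 J
q4 (vaporize at 100 °C): 91.0 × 2254.0 = 205114 J
q5 (heat steam 100.0→144.5 °C): 91.0 × 2.0 × 44.5 = 8099 J
Total: 4103 + 30485 + 37947 + 205114 + 8099 = 285748 J = 286 kJ

q = 286 kJ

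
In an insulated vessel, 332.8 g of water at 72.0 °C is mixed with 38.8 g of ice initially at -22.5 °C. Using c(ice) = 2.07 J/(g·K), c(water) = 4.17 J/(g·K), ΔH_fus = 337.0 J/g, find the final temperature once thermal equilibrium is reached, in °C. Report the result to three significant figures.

Heat to bring ice to 0 °C and melt it: q₁ = 38.8×2.07×22.5 + 38.8×337.0 = 14883 J
Heat the water can supply cooling to 0 °C: 332.8×4.17×72.0 = 99919.9 J > q₁, so all ice melts.
Energy balance: 332.8×4.17×(72.0 − T) = 14883 + 38.8×4.17×(T − 0)
1387.776(72.0 − T) = 14883 + 161.796 T
99919.9 − 14883 = 1549.572 T
T = 85036.9 / 1549.572 = 54.88 °C

T_f = 54.9 °C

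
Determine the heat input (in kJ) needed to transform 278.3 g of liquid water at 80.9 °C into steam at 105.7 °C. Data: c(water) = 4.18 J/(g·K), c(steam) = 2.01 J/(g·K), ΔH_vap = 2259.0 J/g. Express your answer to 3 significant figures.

q1 (heat water 80.9→100.0 °C): 278.3 × 4.18 × 19.1 = 22219 J
q2 (vaporize at 100 °C): 278.3 × 2259.0 = 628680 J
q3 (heat steam 100.0→105.7 °C): 278.3 × 2.01 × 5.7 = 3188 J
Total: 22219 + 628680 + 3188 = 654087 J = 654 kJ

q = 654 kJ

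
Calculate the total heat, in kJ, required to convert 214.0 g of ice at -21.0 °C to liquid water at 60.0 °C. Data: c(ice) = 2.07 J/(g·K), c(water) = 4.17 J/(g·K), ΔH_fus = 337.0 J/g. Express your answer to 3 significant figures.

q = 135 kJ

q1 (heat ice -21.0→0.0 °C): 214.0 × 2.07 × 21.0 = 9303 J
q2 (melt at 0 °C): 214.0 × 337.0 = 72118 J
q3 (heat water 0.0→60.0 °C): 214.0 × 4.17 × 60.0 = 53543 J
Total: 9303 + 72118 + 53543 = 134964 J = 135 kJ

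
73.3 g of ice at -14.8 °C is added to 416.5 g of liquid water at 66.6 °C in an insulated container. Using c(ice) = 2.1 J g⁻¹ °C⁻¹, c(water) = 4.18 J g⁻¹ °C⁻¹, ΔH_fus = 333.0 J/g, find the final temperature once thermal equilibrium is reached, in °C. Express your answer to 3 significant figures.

Heat to bring ice to 0 °C and melt it: q₁ = 73.3×2.1×14.8 + 73.3×333.0 = 26687 J
Heat the water can supply cooling to 0 °C: 416.5×4.18×66.6 = 115949 J > q₁, so all ice melts.
Energy balance: 416.5×4.18×(66.6 − T) = 26687 + 73.3×4.18×(T − 0)
1740.97(66.6 − T) = 26687 + 306.394 T
115949 − 26687 = 2047.364 T
T = 89262 / 2047.364 = 43.60 °C

T_f = 43.6 °C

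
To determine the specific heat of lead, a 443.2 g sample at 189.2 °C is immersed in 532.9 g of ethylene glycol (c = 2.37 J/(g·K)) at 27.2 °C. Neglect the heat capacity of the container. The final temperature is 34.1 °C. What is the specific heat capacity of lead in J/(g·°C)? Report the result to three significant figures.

c = 0.127 J/(g·°C)

q_gained = (532.9 × 2.37) × (34.1 − 27.2) = 8715 J
q_lost = 443.2 × c × (189.2 − 34.1) = 68740.32 c
Set equal: c = 8715 / 68740.32 = 0.127 J/(g·°C)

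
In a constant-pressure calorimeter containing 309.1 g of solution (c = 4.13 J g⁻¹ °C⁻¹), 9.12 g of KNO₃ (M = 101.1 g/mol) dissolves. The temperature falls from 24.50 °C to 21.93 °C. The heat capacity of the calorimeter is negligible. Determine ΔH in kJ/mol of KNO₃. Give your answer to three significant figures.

|ΔT| = |21.93 − 24.50| = 2.57 °C
|q_surr| = (309.1 × 4.13) × 2.57 = 1276.583 × 2.57 = 3281 J
n(KNO₃) = 9.12 / 101.1 = 0.09021 mol
Temperature fell, so q_rxn = +|q_surr| = 3.281 kJ
ΔH = q_rxn / n = 36.37 kJ/mol

ΔH = 36.4 kJ/mol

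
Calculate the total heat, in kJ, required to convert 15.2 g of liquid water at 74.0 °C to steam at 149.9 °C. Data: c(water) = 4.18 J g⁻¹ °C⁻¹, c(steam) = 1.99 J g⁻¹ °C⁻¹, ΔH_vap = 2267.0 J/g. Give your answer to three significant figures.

q = 37.6 kJ

q1 (heat water 74.0→100.0 °C): 15.2 × 4.18 × 26.0 = 1652 J
q2 (vaporize at 100 °C): 15.2 × 2267.0 = 34458 J
q3 (heat steam 100.0→149.9 °C): 15.2 × 1.99 × 49.9 = 1509 J
Total: 1652 + 34458 + 1509 = 37619 J = 37.6 kJ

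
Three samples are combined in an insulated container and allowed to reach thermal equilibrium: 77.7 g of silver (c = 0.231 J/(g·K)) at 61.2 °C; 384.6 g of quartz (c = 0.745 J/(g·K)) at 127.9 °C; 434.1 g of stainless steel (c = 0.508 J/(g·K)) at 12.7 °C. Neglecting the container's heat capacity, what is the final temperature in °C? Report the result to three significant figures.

T_f = 77.2 °C

Σ mᵢcᵢ(T − Tᵢ) = 0  ⇒  T = Σ mᵢcᵢTᵢ / Σ mᵢcᵢ
Σ mᵢcᵢ = 77.7×0.231 + 384.6×0.745 + 434.1×0.508 = 524.9985
Σ mᵢcᵢTᵢ = 17.9487×61.2 + 286.527×127.9 + 220.5228×12.7 = 40546
T = 40546 / 524.9985 = 77.23 °C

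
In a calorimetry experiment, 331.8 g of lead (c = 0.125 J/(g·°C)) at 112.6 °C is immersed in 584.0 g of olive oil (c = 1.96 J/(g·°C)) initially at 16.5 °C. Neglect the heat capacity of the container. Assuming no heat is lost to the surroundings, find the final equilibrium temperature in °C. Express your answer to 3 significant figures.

Heat lost by lead = heat gained by olive oil.
(331.8)(0.125)(112.6 − T) = (584.0)(1.96)(T − 16.5)
41.475 (112.6 − T) = 1144.64 (T − 16.5)
4670.1 − 41.475 T = 1144.64 T − 18887
23557.1 = 1186.115 T
T = 19.86 °C

T_f = 19.9 °C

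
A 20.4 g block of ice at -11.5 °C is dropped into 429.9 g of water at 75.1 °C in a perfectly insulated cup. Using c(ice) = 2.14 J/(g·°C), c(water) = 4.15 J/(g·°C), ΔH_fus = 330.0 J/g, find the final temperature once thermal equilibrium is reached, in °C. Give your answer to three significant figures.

T_f = 67.8 °C

Heat to bring ice to 0 °C and melt it: q₁ = 20.4×2.14×11.5 + 20.4×330.0 = 7234.0 J
Heat the water can supply cooling to 0 °C: 429.9×4.15×75.1 = 133985 J > q₁, so all ice melts.
Energy balance: 429.9×4.15×(75.1 − T) = 7234.0 + 20.4×4.15×(T − 0)
1784.085(75.1 − T) = 7234.0 + 84.66 T
133985 − 7234.0 = 1868.745 T
T = 126751.0 / 1868.745 = 67.83 °C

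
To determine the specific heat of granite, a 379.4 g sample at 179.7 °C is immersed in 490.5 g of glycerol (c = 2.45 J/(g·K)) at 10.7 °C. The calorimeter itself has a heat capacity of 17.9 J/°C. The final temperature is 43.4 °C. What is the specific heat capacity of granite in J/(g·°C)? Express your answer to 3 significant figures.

c = 0.771 J/(g·°C)

q_gained = (490.5 × 2.45 + 17.9) × (43.4 − 10.7) = 39880 J
q_lost = 379.4 × c × (179.7 − 43.4) = 51712.22 c
Set equal: c = 39880 / 51712.22 = 0.771 J/(g·°C)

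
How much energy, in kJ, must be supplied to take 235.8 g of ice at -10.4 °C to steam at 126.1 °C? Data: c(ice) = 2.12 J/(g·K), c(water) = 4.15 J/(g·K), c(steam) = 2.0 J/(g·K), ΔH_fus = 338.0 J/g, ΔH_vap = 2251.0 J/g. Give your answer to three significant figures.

q1 (heat ice -10.4→0.0 °C): 235.8 × 2.12 × 10.4 = 5199 J
q2 (melt at 0 °C): 235.8 × 338.0 = 79700 J
q3 (heat water 0.0→100.0 °C): 235.8 × 4.15 × 100.0 = 97857 J
q4 (vaporize at 100 °C): 235.8 × 2251.0 = 530786 J
q5 (heat steam 100.0→126.1 °C): 235.8 × 2.0 × 26.1 = 12309 J
Total: 5199 + 79700 + 97857 + 530786 + 12309 = 725851 J = 726 kJ

q = 726 kJ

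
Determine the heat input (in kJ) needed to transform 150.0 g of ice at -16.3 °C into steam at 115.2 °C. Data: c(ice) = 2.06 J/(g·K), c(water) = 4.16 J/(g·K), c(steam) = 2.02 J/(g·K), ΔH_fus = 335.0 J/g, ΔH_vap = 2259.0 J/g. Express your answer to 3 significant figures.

q1 (heat ice -16.3→0.0 °C): 150.0 × 2.06 × 16.3 = 5037 J
q2 (melt at 0 °C): 150.0 × 335.0 = 50250 J
q3 (heat water 0.0→100.0 °C): 150.0 × 4.16 × 100.0 = 62400 J
q4 (vaporize at 100 °C): 150.0 × 2259.0 = 338850 J
q5 (heat steam 100.0→115.2 °C): 150.0 × 2.02 × 15.2 = 4606 J
Total: 5037 + 50250 + 62400 + 338850 + 4606 = 461143 J = 461 kJ

q = 461 kJ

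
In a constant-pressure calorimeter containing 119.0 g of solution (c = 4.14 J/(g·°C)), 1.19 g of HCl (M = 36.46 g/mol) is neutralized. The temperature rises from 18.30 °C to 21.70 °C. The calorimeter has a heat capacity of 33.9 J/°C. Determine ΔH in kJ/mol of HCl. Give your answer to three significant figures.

ΔH = -54.9 kJ/mol

|ΔT| = |21.70 − 18.30| = 3.40 °C
|q_surr| = (119.0 × 4.14 + 33.9) × 3.40 = 526.56 × 3.40 = 1790.3 J
n(HCl) = 1.19 / 36.46 = 0.032639 mol
Temperature rose, so q_rxn = −|q_surr| = -1.7903 kJ
ΔH = q_rxn / n = -54.85 kJ/mol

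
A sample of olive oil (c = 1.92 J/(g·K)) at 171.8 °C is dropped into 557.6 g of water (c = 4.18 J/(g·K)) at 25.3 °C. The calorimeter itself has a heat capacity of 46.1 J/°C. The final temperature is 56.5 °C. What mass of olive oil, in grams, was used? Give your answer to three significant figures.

m = 335 g

q_gained = (557.6 × 4.18 + 46.1) × (56.5 − 25.3) = 74160 J
q_lost = m × 1.92 × (171.8 − 56.5) = 221.376 m
m = 74160 / 221.376 = 335 g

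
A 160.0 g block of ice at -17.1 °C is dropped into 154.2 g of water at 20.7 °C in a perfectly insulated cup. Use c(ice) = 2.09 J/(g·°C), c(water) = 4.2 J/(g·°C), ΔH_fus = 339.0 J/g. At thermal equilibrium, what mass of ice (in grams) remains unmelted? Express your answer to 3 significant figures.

Heat to warm all ice to 0 °C: 160.0×2.09×17.1 = 5718.2 J
Heat released by water cooling to 0 °C: 154.2×4.2×20.7 = 13406 J
13406 J < 5718.2 + 160.0×339.0 = 59958.2 J, so not all ice melts; final T = 0 °C.
Heat left for melting: 13406 − 5718.2 = 7687.8 J
Mass melted = 7687.8 / 339.0 = 22.68 g
Ice remaining = 160.0 − 22.68 = 137.32 g

m_ice remaining = 137 g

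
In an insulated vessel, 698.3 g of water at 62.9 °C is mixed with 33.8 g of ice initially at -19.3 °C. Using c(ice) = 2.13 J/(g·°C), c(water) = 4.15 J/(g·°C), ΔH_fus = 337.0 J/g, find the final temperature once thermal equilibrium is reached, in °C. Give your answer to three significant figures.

T_f = 55.8 °C

Heat to bring ice to 0 °C and melt it: q₁ = 33.8×2.13×19.3 + 33.8×337.0 = 12780 J
Heat the water can supply cooling to 0 °C: 698.3×4.15×62.9 = 182281 J > q₁, so all ice melts.
Energy balance: 698.3×4.15×(62.9 − T) = 12780 + 33.8×4.15×(T − 0)
2897.945(62.9 − T) = 12780 + 140.27 T
182281 − 12780 = 3038.215 T
T = 169501 / 3038.215 = 55.79 °C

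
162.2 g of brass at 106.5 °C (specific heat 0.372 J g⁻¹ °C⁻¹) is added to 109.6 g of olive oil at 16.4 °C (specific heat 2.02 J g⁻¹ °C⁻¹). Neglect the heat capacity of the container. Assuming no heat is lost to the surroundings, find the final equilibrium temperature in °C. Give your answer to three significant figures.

Heat lost by brass = heat gained by olive oil.
(162.2)(0.372)(106.5 − T) = (109.6)(2.02)(T − 16.4)
60.3384 (106.5 − T) = 221.392 (T − 16.4)
6426.0 − 60.3384 T = 221.392 T − 3630.8
10056.8 = 281.7304 T
T = 35.70 °C

T_f = 35.7 °C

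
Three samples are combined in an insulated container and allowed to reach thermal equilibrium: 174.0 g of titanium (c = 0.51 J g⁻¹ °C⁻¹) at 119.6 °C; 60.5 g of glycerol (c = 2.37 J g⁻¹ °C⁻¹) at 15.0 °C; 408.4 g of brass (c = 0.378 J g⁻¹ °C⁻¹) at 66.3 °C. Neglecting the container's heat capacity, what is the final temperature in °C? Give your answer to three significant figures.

Σ mᵢcᵢ(T − Tᵢ) = 0  ⇒  T = Σ mᵢcᵢTᵢ / Σ mᵢcᵢ
Σ mᵢcᵢ = 174.0×0.51 + 60.5×2.37 + 408.4×0.378 = 386.5002
Σ mᵢcᵢTᵢ = 88.74×119.6 + 143.385×15.0 + 154.3752×66.3 = 22999
T = 22999 / 386.5002 = 59.51 °C

T_f = 59.5 °C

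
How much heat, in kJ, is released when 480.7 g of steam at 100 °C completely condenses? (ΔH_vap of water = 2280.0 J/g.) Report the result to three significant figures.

q = m × ΔH_vap = 480.7 × 2280.0 = 1096000 J = 1100 kJ

q = 1100 kJ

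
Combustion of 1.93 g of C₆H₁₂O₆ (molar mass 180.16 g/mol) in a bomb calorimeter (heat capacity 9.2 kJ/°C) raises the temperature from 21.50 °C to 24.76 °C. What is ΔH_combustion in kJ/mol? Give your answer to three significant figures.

ΔH = -2800 kJ/mol

ΔT = 24.76 − 21.50 = 3.26 °C
q_cal = C_cal × ΔT = 9.2 × 3.26 = 29.992 kJ
n = 1.93 / 180.16 = 0.01071 mol
q_rxn = −q_cal = -29.992 kJ
ΔH = -29.992 / 0.01071 = -2800 kJ/mol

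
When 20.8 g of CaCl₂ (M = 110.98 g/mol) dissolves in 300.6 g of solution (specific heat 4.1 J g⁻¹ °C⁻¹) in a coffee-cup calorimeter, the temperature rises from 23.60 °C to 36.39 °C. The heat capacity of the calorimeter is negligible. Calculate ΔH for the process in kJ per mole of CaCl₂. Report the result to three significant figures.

|ΔT| = |36.39 − 23.60| = 12.79 °C
|q_surr| = (300.6 × 4.1) × 12.79 = 1232.46 × 12.79 = 15760 J
n(CaCl₂) = 20.8 / 110.98 = 0.1874 mol
Temperature rose, so q_rxn = −|q_surr| = -15.76 kJ
ΔH = q_rxn / n = -84.10 kJ/mol

ΔH = -84.1 kJ/mol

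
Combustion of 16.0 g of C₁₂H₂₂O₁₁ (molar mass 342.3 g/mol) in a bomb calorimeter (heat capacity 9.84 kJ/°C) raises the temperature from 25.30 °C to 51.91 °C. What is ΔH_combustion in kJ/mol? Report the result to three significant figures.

ΔH = -5600 kJ/mol

ΔT = 51.91 − 25.30 = 26.61 °C
q_cal = C_cal × ΔT = 9.84 × 26.61 = 261.8424 kJ
n = 16.0 / 342.3 = 0.04674 mol
q_rxn = −q_cal = -261.8424 kJ
ΔH = -261.8424 / 0.04674 = -5602 kJ/mol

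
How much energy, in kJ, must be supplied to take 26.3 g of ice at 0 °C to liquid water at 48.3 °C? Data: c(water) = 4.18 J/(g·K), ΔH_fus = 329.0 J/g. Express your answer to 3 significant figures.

q1 (melt at 0 °C): 26.3 × 329.0 = 8653 J
q2 (heat water 0.0→48.3 °C): 26.3 × 4.18 × 48.3 = 5310 J
Total: 8653 + 5310 = 13963 J = 14.0 kJ

q = 14.0 kJ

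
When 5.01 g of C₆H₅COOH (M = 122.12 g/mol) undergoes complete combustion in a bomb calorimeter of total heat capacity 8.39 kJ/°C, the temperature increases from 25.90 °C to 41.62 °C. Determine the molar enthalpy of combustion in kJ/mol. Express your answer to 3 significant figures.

ΔH = -3210 kJ/mol

ΔT = 41.62 − 25.90 = 15.72 °C
q_cal = C_cal × ΔT = 8.39 × 15.72 = 131.8908 kJ
n = 5.01 / 122.12 = 0.04103 mol
q_rxn = −q_cal = -131.8908 kJ
ΔH = -131.8908 / 0.04103 = -3214 kJ/mol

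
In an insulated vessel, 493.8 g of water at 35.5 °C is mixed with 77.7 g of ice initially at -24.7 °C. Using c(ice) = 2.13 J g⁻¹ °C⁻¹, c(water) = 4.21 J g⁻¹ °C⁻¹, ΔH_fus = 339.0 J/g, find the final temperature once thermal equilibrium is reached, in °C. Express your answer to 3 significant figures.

T_f = 18.0 °C

Heat to bring ice to 0 °C and melt it: q₁ = 77.7×2.13×24.7 + 77.7×339.0 = 30428 J
Heat the water can supply cooling to 0 °C: 493.8×4.21×35.5 = 73800.9 J > q₁, so all ice melts.
Energy balance: 493.8×4.21×(35.5 − T) = 30428 + 77.7×4.21×(T − 0)
2078.898(35.5 − T) = 30428 + 327.117 T
73800.9 − 30428 = 2406.015 T
T = 43372.9 / 2406.015 = 18.03 °C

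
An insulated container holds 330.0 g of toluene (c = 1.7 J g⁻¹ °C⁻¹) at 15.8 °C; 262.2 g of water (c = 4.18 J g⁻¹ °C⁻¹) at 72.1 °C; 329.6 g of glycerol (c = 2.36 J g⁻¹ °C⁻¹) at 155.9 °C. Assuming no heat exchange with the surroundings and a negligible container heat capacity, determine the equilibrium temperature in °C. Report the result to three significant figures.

Σ mᵢcᵢ(T − Tᵢ) = 0  ⇒  T = Σ mᵢcᵢTᵢ / Σ mᵢcᵢ
Σ mᵢcᵢ = 330.0×1.7 + 262.2×4.18 + 329.6×2.36 = 2434.852
Σ mᵢcᵢTᵢ = 561×15.8 + 1095.996×72.1 + 777.856×155.9 = 209150
T = 209150 / 2434.852 = 85.90 °C

T_f = 85.9 °C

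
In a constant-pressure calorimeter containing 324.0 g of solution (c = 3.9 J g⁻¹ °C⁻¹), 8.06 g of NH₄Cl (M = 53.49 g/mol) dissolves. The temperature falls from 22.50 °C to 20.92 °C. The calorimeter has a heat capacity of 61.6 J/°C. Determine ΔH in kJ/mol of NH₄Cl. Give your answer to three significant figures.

ΔH = 13.9 kJ/mol

|ΔT| = |20.92 − 22.50| = 1.58 °C
|q_surr| = (324.0 × 3.9 + 61.6) × 1.58 = 1325.2 × 1.58 = 2094 J
n(NH₄Cl) = 8.06 / 53.49 = 0.1507 mol
Temperature fell, so q_rxn = +|q_surr| = 2.094 kJ
ΔH = q_rxn / n = 13.90 kJ/mol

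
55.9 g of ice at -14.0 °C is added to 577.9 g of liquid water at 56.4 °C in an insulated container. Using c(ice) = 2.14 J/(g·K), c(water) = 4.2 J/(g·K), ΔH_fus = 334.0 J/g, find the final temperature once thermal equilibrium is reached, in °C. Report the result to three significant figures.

T_f = 43.8 °C

Heat to bring ice to 0 °C and melt it: q₁ = 55.9×2.14×14.0 + 55.9×334.0 = 20345 J
Heat the water can supply cooling to 0 °C: 577.9×4.2×56.4 = 136893 J > q₁, so all ice melts.
Energy balance: 577.9×4.2×(56.4 − T) = 20345 + 55.9×4.2×(T − 0)
2427.18(56.4 − T) = 20345 + 234.78 T
136893 − 20345 = 2661.96 T
T = 116548 / 2661.96 = 43.78 °C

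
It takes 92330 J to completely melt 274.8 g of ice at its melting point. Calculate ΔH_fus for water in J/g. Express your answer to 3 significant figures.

ΔH_fus = q / m = 92330 / 274.8 = 336 J/g

ΔH_fus = 336 J/g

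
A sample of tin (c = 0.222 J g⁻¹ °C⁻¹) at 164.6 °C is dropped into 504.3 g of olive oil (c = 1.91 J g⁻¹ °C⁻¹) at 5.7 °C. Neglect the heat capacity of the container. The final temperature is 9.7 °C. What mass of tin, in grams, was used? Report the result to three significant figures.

q_gained = (504.3 × 1.91) × (9.7 − 5.7) = 3853 J
q_lost = m × 0.222 × (164.6 − 9.7) = 34.3878 m
m = 3853 / 34.3878 = 112 g

m = 112 g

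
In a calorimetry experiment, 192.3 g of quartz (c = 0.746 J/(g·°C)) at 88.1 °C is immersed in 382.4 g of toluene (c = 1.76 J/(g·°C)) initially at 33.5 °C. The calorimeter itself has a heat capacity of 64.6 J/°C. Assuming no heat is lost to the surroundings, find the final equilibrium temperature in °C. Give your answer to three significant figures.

Heat lost by quartz = heat gained by toluene + calorimeter.
(192.3)(0.746)(88.1 − T) = [(382.4)(1.76) + 64.6](T − 33.5)
143.4558 (88.1 − T) = 737.624 (T − 33.5)
12638 − 143.4558 T = 737.624 T − 24710
37348 = 881.0798 T
T = 42.39 °C

T_f = 42.4 °C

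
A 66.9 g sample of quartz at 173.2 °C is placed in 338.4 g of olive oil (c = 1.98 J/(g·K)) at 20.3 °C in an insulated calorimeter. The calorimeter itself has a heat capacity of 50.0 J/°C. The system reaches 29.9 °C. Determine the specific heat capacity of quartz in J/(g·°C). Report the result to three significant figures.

q_gained = (338.4 × 1.98 + 50.0) × (29.9 − 20.3) = 6912 J
q_lost = 66.9 × c × (173.2 − 29.9) = 9586.77 c
Set equal: c = 6912 / 9586.77 = 0.721 J/(g·°C)

c = 0.721 J/(g·°C)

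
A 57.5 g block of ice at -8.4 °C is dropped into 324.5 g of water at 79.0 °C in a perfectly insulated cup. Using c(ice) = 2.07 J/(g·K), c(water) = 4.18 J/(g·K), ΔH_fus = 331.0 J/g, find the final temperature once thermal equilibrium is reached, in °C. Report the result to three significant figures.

T_f = 54.6 °C

Heat to bring ice to 0 °C and melt it: q₁ = 57.5×2.07×8.4 + 57.5×331.0 = 20032 J
Heat the water can supply cooling to 0 °C: 324.5×4.18×79.0 = 107156 J > q₁, so all ice melts.
Energy balance: 324.5×4.18×(79.0 − T) = 20032 + 57.5×4.18×(T − 0)
1356.41(79.0 − T) = 20032 + 240.35 T
107156 − 20032 = 1596.76 T
T = 87124 / 1596.76 = 54.56 °C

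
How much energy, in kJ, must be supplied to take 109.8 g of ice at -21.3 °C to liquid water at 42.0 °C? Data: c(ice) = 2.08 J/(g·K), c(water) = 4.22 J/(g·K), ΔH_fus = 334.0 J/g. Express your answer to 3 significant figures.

q1 (heat ice -21.3→0.0 °C): 109.8 × 2.08 × 21.3 = 4865 J
q2 (melt at 0 °C): 109.8 × 334.0 = 36673 J
q3 (heat water 0.0→42.0 °C): 109.8 × 4.22 × 42.0 = 19461 J
Total: 4865 + 36673 + 19461 = 60999 J = 61.0 kJ

q = 61.0 kJ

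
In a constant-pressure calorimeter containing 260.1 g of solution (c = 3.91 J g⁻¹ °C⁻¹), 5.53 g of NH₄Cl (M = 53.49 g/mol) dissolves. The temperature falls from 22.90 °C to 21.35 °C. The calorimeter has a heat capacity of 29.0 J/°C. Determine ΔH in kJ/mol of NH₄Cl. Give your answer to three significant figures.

|ΔT| = |21.35 − 22.90| = 1.55 °C
|q_surr| = (260.1 × 3.91 + 29.0) × 1.55 = 1045.991 × 1.55 = 1621 J
n(NH₄Cl) = 5.53 / 53.49 = 0.1034 mol
Temperature fell, so q_rxn = +|q_surr| = 1.621 kJ
ΔH = q_rxn / n = 15.68 kJ/mol

ΔH = 15.7 kJ/mol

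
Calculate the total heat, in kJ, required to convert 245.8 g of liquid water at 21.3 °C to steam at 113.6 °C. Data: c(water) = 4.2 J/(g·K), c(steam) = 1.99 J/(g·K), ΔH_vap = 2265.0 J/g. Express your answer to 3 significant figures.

q1 (heat water 21.3→100.0 °C): 245.8 × 4.2 × 78.7 = 81247 J
q2 (vaporize at 100 °C): 245.8 × 2265.0 = 556737 J
q3 (heat steam 100.0→113.6 °C): 245.8 × 1.99 × 13.6 = 6652 J
Total: 81247 + 556737 + 6652 = 644636 J = 645 kJ

q = 645 kJ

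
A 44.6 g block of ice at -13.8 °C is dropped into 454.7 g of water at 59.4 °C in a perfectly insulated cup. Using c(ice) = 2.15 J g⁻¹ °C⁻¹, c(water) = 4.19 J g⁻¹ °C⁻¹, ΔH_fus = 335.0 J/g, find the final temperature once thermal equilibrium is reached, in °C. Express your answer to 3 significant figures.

T_f = 46.3 °C

Heat to bring ice to 0 °C and melt it: q₁ = 44.6×2.15×13.8 + 44.6×335.0 = 16264 J
Heat the water can supply cooling to 0 °C: 454.7×4.19×59.4 = 113168 J > q₁, so all ice melts.
Energy balance: 454.7×4.19×(59.4 − T) = 16264 + 44.6×4.19×(T − 0)
1905.193(59.4 − T) = 16264 + 186.874 T
113168 − 16264 = 2092.067 T
T = 96904 / 2092.067 = 46.32 °C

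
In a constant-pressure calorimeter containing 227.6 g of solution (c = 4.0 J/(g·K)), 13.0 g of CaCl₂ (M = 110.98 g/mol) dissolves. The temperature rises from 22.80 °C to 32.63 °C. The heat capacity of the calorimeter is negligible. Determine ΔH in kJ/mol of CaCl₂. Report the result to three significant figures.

|ΔT| = |32.63 − 22.80| = 9.83 °C
|q_surr| = (227.6 × 4.0) × 9.83 = 910.4 × 9.83 = 8949 J
n(CaCl₂) = 13.0 / 110.98 = 0.1171 mol
Temperature rose, so q_rxn = −|q_surr| = -8.949 kJ
ΔH = q_rxn / n = -76.42 kJ/mol

ΔH = -76.4 kJ/mol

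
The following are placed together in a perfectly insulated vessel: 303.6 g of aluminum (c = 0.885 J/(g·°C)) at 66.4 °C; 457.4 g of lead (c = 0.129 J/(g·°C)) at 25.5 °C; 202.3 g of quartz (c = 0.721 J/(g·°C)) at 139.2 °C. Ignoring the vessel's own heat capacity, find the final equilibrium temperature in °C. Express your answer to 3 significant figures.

T_f = 83.7 °C

Σ mᵢcᵢ(T − Tᵢ) = 0  ⇒  T = Σ mᵢcᵢTᵢ / Σ mᵢcᵢ
Σ mᵢcᵢ = 303.6×0.885 + 457.4×0.129 + 202.3×0.721 = 473.5489
Σ mᵢcᵢTᵢ = 268.686×66.4 + 59.0046×25.5 + 145.8583×139.2 = 39649
T = 39649 / 473.5489 = 83.73 °C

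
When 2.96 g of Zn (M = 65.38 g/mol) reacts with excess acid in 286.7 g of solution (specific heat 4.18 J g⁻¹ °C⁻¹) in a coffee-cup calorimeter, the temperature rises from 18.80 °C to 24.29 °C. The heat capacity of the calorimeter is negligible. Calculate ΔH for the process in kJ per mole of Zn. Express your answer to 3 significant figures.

ΔH = -145 kJ/mol

|ΔT| = |24.29 − 18.80| = 5.49 °C
|q_surr| = (286.7 × 4.18) × 5.49 = 1198.406 × 5.49 = 6579 J
n(Zn) = 2.96 / 65.38 = 0.04527 mol
Temperature rose, so q_rxn = −|q_surr| = -6.579 kJ
ΔH = q_rxn / n = -145.3 kJ/mol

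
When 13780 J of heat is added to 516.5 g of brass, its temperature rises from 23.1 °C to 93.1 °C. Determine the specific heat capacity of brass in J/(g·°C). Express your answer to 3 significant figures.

c = q / (m ΔT) = 13780 / (516.5 × 70.0)
c = 13780 / 36155 = 0.381 J/(g·°C)

c = 0.381 J/(g·°C)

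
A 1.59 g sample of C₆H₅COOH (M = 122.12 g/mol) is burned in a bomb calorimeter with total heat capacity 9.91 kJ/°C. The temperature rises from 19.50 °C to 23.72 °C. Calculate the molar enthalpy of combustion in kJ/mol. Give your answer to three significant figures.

ΔH = -3210 kJ/mol

ΔT = 23.72 − 19.50 = 4.22 °C
q_cal = C_cal × ΔT = 9.91 × 4.22 = 41.8202 kJ
n = 1.59 / 122.12 = 0.01302 mol
q_rxn = −q_cal = -41.8202 kJ
ΔH = -41.8202 / 0.01302 = -3212 kJ/mol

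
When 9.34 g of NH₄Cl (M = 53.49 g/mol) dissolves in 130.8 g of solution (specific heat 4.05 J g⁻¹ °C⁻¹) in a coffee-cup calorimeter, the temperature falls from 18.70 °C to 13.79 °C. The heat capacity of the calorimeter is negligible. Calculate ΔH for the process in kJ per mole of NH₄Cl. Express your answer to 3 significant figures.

ΔH = 14.9 kJ/mol

|ΔT| = |13.79 − 18.70| = 4.91 °C
|q_surr| = (130.8 × 4.05) × 4.91 = 529.74 × 4.91 = 2601 J
n(NH₄Cl) = 9.34 / 53.49 = 0.1746 mol
Temperature fell, so q_rxn = +|q_surr| = 2.601 kJ
ΔH = q_rxn / n = 14.90 kJ/mol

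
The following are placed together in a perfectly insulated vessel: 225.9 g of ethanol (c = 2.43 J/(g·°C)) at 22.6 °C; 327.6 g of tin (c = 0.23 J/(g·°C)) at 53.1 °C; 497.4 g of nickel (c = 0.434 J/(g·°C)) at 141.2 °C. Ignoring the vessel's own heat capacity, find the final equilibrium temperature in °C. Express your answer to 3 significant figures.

T_f = 55.8 °C

Σ mᵢcᵢ(T − Tᵢ) = 0  ⇒  T = Σ mᵢcᵢTᵢ / Σ mᵢcᵢ
Σ mᵢcᵢ = 225.9×2.43 + 327.6×0.23 + 497.4×0.434 = 840.1566
Σ mᵢcᵢTᵢ = 548.937×22.6 + 75.348×53.1 + 215.8716×141.2 = 46888
T = 46888 / 840.1566 = 55.81 °C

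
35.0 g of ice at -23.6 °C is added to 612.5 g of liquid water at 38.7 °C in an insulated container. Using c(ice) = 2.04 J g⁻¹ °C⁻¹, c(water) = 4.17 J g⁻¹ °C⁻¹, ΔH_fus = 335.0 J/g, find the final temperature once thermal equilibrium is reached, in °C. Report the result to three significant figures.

Heat to bring ice to 0 °C and melt it: q₁ = 35.0×2.04×23.6 + 35.0×335.0 = 13410 J
Heat the water can supply cooling to 0 °C: 612.5×4.17×38.7 = 98844.6 J > q₁, so all ice melts.
Energy balance: 612.5×4.17×(38.7 − T) = 13410 + 35.0×4.17×(T − 0)
2554.125(38.7 − T) = 13410 + 145.95 T
98844.6 − 13410 = 2700.075 T
T = 85434.6 / 2700.075 = 31.64 °C

T_f = 31.6 °C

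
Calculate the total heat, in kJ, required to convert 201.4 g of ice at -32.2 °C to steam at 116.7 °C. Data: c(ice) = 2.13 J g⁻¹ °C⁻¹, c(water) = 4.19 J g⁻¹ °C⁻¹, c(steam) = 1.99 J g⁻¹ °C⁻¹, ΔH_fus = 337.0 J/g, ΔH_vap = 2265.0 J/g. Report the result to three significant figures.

q = 629 kJ

q1 (heat ice -32.2→0.0 °C): 201.4 × 2.13 × 32.2 = 13813 J
q2 (melt at 0 °C): 201.4 × 337.0 = 67872 J
q3 (heat water 0.0→100.0 °C): 201.4 × 4.19 × 100.0 = 84387 J
q4 (vaporize at 100 °C): 201.4 × 2265.0 = 456171 J
q5 (heat steam 100.0→116.7 °C): 201.4 × 1.99 × 16.7 = 6693 J
Total: 13813 + 67872 + 84387 + 456171 + 6693 = 628936 J = 629 kJ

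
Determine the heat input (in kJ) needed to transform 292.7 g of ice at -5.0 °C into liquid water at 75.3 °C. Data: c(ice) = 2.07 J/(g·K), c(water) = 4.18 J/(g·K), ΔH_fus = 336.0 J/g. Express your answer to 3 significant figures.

q = 194 kJ

q1 (heat ice -5.0→0.0 °C): 292.7 × 2.07 × 5.0 = 3029 J
q2 (melt at 0 °C): 292.7 × 336.0 = 98347 J
q3 (heat water 0.0→75.3 °C): 292.7 × 4.18 × 75.3 = 92128 J
Total: 3029 + 98347 + 92128 = 193504 J = 194 kJ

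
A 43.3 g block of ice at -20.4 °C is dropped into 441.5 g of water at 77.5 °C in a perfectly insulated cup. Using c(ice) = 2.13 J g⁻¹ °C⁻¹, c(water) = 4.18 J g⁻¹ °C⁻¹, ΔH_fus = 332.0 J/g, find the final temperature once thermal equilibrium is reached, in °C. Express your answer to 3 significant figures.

T_f = 62.6 °C

Heat to bring ice to 0 °C and melt it: q₁ = 43.3×2.13×20.4 + 43.3×332.0 = 16257 J
Heat the water can supply cooling to 0 °C: 441.5×4.18×77.5 = 143024 J > q₁, so all ice melts.
Energy balance: 441.5×4.18×(77.5 − T) = 16257 + 43.3×4.18×(T − 0)
1845.47(77.5 − T) = 16257 + 180.994 T
143024 − 16257 = 2026.464 T
T = 126767 / 2026.464 = 62.56 °C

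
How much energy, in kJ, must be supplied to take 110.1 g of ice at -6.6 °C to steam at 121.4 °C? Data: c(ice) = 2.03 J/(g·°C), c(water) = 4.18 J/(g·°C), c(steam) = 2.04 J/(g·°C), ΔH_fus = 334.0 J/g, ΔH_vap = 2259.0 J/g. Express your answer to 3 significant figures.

q1 (heat ice -6.6→0.0 °C): 110.1 × 2.03 × 6.6 = 1475 J
q2 (melt at 0 °C): 110.1 × 334.0 = 36773 J
q3 (heat water 0.0→100.0 °C): 110.1 × 4.18 × 100.0 = 46022 J
q4 (vaporize at 100 °C): 110.1 × 2259.0 = 248716 J
q5 (heat steam 100.0→121.4 °C): 110.1 × 2.04 × 21.4 = 4807 J
Total: 1475 + 36773 + 46022 + 248716 + 4807 = 337793 J = 338 kJ

q = 338 kJ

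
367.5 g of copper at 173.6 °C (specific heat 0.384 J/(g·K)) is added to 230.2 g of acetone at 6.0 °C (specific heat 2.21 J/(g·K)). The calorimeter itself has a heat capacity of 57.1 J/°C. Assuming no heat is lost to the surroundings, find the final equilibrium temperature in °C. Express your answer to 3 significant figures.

T_f = 39.5 °C

Heat lost by copper = heat gained by acetone + calorimeter.
(367.5)(0.384)(173.6 − T) = [(230.2)(2.21) + 57.1](T − 6.0)
141.12 (173.6 − T) = 565.842 (T − 6.0)
24498 − 141.12 T = 565.842 T − 3395.1
27893.1 = 706.962 T
T = 39.45 °C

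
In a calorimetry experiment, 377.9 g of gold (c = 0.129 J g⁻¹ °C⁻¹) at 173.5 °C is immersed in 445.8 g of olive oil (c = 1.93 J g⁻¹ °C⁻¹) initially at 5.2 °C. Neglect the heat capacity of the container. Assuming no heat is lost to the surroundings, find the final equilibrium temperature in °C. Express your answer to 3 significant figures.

Heat lost by gold = heat gained by olive oil.
(377.9)(0.129)(173.5 − T) = (445.8)(1.93)(T − 5.2)
48.7491 (173.5 − T) = 860.394 (T − 5.2)
8458.0 − 48.7491 T = 860.394 T − 4474.0
12932.0 = 909.1431 T
T = 14.22 °C

T_f = 14.2 °C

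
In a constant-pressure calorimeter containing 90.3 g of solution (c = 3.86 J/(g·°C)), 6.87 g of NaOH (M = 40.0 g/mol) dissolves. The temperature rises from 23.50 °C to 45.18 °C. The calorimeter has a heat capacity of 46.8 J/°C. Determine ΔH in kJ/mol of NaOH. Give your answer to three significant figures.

|ΔT| = |45.18 − 23.50| = 21.68 °C
|q_surr| = (90.3 × 3.86 + 46.8) × 21.68 = 395.358 × 21.68 = 8571 J
n(NaOH) = 6.87 / 40.0 = 0.1718 mol
Temperature rose, so q_rxn = −|q_surr| = -8.571 kJ
ΔH = q_rxn / n = -49.89 kJ/mol

ΔH = -49.9 kJ/mol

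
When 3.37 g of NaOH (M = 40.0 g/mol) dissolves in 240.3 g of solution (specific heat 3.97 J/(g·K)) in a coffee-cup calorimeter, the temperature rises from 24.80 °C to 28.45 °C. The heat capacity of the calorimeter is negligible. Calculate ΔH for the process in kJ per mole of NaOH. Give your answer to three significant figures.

|ΔT| = |28.45 − 24.80| = 3.65 °C
|q_surr| = (240.3 × 3.97) × 3.65 = 953.991 × 3.65 = 3482 J
n(NaOH) = 3.37 / 40.0 = 0.08425 mol
Temperature rose, so q_rxn = −|q_surr| = -3.482 kJ
ΔH = q_rxn / n = -41.33 kJ/mol

ΔH = -41.3 kJ/mol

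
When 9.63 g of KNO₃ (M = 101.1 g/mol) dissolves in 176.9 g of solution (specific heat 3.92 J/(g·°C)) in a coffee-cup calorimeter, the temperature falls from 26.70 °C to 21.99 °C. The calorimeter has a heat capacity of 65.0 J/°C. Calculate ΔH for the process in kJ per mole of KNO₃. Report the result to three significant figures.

ΔH = 37.5 kJ/mol

|ΔT| = |21.99 − 26.70| = 4.71 °C
|q_surr| = (176.9 × 3.92 + 65.0) × 4.71 = 758.448 × 4.71 = 3572 J
n(KNO₃) = 9.63 / 101.1 = 0.09525 mol
Temperature fell, so q_rxn = +|q_surr| = 3.572 kJ
ΔH = q_rxn / n = 37.50 kJ/mol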